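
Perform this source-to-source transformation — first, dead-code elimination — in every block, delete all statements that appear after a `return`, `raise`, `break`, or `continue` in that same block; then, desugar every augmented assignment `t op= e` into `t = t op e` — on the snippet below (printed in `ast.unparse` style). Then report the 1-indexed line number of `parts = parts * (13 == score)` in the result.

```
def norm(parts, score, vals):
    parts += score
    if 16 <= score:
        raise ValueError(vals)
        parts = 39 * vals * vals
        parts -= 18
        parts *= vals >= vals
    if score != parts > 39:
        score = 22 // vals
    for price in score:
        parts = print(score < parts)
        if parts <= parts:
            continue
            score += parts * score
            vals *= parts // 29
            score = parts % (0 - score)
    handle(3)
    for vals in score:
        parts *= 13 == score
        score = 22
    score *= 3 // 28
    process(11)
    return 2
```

Transformed code:
def norm(parts, score, vals):
    parts = parts + score
    if 16 <= score:
        raise ValueError(vals)
    if score != parts > 39:
        score = 22 // vals
    for price in score:
        parts = print(score < parts)
        if parts <= parts:
            continue
    handle(3)
    for vals in score:
        parts = parts * (13 == score)
        score = 22
    score = score * (3 // 28)
    process(11)
    return 2

13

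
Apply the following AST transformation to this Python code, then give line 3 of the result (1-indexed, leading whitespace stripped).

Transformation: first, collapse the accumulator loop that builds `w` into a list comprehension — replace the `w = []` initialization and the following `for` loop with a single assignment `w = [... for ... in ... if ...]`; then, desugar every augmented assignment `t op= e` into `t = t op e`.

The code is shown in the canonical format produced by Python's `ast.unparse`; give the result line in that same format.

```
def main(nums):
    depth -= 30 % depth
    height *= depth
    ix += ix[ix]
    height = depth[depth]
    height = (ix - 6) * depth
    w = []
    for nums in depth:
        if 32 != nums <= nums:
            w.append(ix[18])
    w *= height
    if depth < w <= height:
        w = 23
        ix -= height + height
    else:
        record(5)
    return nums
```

height = height * depth

Transformed code:
def main(nums):
    depth = depth - 30 % depth
    height = height * depth
    ix = ix + ix[ix]
    height = depth[depth]
    height = (ix - 6) * depth
    w = [ix[18] for nums in depth if 32 != nums <= nums]
    w = w * height
    if depth < w <= height:
        w = 23
        ix = ix - (height + height)
    else:
        record(5)
    return nums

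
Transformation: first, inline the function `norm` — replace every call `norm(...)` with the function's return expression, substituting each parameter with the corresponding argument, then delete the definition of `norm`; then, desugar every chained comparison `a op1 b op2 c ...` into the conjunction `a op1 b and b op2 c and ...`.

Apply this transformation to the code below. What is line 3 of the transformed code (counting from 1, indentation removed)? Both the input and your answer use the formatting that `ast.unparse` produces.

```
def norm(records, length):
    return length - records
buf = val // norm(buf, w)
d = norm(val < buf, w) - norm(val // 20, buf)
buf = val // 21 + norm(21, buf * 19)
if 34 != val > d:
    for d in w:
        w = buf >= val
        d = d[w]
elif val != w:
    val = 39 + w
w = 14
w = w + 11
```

buf = val // 21 + (buf * 19 - 21)

Transformed code:
buf = val // (w - buf)
d = w - (val < buf) - (buf - val // 20)
buf = val // 21 + (buf * 19 - 21)
if 34 != val and val > d:
    for d in w:
        w = buf >= val
        d = d[w]
elif val != w:
    val = 39 + w
w = 14
w = w + 11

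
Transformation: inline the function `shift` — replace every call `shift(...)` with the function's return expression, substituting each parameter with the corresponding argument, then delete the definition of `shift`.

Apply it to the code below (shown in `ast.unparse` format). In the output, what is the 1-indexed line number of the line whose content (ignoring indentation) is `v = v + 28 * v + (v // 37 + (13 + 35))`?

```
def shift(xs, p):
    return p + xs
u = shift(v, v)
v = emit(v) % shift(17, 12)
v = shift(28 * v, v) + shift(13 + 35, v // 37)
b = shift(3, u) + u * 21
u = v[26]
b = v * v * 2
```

3

Transformed code:
u = v + v
v = emit(v) % (12 + 17)
v = v + 28 * v + (v // 37 + (13 + 35))
b = u + 3 + u * 21
u = v[26]
b = v * v * 2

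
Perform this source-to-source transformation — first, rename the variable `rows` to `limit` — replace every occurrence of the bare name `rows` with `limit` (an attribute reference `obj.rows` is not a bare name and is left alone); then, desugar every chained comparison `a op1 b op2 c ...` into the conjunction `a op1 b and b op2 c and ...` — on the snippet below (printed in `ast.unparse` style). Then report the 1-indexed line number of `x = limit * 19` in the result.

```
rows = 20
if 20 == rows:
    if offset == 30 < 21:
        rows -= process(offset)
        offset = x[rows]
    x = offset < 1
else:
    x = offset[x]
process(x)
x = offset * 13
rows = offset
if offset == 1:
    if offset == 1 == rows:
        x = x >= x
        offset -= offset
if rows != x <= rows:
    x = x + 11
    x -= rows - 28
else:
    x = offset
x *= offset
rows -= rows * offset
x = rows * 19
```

23

Transformed code:
limit = 20
if 20 == limit:
    if offset == 30 and 30 < 21:
        limit -= process(offset)
        offset = x[limit]
    x = offset < 1
else:
    x = offset[x]
process(x)
x = offset * 13
limit = offset
if offset == 1:
    if offset == 1 and 1 == limit:
        x = x >= x
        offset -= offset
if limit != x and x <= limit:
    x = x + 11
    x -= limit - 28
else:
    x = offset
x *= offset
limit -= limit * offset
x = limit * 19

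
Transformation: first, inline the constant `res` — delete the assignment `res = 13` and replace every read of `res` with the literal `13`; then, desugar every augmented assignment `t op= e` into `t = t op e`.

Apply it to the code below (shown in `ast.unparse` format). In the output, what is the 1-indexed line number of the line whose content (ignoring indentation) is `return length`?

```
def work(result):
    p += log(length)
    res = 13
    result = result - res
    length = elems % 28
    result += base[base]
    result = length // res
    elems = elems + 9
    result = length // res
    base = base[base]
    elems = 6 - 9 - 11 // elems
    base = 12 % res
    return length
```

Transformed code:
def work(result):
    p = p + log(length)
    result = result - 13
    length = elems % 28
    result = result + base[base]
    result = length // 13
    elems = elems + 9
    result = length // 13
    base = base[base]
    elems = 6 - 9 - 11 // elems
    base = 12 % 13
    return length

12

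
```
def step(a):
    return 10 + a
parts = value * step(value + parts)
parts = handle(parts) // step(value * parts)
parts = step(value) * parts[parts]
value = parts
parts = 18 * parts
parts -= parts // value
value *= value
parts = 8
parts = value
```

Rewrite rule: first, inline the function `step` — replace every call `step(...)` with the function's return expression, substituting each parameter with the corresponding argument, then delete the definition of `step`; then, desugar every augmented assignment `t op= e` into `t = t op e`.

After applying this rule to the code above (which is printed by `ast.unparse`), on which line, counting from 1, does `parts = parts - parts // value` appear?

6

Transformed code:
parts = value * (10 + (value + parts))
parts = handle(parts) // (10 + value * parts)
parts = (10 + value) * parts[parts]
value = parts
parts = 18 * parts
parts = parts - parts // value
value = value * value
parts = 8
parts = value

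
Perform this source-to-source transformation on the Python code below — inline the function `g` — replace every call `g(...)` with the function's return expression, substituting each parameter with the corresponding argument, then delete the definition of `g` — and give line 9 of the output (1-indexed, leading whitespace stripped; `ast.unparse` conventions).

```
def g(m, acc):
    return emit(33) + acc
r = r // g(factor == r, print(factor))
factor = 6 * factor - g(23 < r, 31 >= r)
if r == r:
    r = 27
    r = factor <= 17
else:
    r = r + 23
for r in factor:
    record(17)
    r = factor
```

Transformed code:
r = r // (emit(33) + print(factor))
factor = 6 * factor - (emit(33) + (31 >= r))
if r == r:
    r = 27
    r = factor <= 17
else:
    r = r + 23
for r in factor:
    record(17)
    r = factor

record(17)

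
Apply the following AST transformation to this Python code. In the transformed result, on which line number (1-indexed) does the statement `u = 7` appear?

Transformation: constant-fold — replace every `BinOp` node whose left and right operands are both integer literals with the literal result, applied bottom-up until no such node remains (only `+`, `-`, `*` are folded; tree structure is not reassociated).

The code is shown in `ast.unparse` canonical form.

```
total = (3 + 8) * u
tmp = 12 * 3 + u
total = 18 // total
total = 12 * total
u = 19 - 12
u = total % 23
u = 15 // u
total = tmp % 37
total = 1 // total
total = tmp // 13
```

5

Transformed code:
total = 11 * u
tmp = 36 + u
total = 18 // total
total = 12 * total
u = 7
u = total % 23
u = 15 // u
total = tmp % 37
total = 1 // total
total = tmp // 13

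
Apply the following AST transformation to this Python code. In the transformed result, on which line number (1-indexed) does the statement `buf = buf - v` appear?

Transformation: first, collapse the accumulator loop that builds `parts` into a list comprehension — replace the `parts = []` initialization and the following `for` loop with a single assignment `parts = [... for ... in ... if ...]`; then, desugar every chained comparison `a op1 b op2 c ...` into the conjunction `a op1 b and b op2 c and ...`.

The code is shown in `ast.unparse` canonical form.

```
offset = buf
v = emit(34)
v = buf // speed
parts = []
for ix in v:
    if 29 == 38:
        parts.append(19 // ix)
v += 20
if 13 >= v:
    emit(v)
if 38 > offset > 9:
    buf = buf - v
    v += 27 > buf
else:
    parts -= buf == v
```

Transformed code:
offset = buf
v = emit(34)
v = buf // speed
parts = [19 // ix for ix in v if 29 == 38]
v += 20
if 13 >= v:
    emit(v)
if 38 > offset and offset > 9:
    buf = buf - v
    v += 27 > buf
else:
    parts -= buf == v

9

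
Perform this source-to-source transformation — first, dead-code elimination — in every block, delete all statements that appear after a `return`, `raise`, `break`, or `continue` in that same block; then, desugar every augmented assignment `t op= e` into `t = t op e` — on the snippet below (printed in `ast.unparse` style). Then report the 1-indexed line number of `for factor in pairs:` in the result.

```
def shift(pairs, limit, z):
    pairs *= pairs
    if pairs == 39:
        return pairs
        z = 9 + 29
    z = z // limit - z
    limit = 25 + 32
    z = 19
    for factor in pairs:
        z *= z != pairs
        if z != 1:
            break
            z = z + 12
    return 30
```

Transformed code:
def shift(pairs, limit, z):
    pairs = pairs * pairs
    if pairs == 39:
        return pairs
    z = z // limit - z
    limit = 25 + 32
    z = 19
    for factor in pairs:
        z = z * (z != pairs)
        if z != 1:
            break
    return 30

8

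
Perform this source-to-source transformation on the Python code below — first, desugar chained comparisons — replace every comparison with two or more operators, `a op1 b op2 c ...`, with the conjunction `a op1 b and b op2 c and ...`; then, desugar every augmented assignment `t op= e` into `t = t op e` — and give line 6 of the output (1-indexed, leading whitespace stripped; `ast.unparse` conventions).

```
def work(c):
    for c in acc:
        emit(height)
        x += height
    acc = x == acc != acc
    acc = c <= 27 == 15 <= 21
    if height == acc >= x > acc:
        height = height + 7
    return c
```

acc = c <= 27 and 27 == 15 and (15 <= 21)

Transformed code:
def work(c):
    for c in acc:
        emit(height)
        x = x + height
    acc = x == acc and acc != acc
    acc = c <= 27 and 27 == 15 and (15 <= 21)
    if height == acc and acc >= x and (x > acc):
        height = height + 7
    return c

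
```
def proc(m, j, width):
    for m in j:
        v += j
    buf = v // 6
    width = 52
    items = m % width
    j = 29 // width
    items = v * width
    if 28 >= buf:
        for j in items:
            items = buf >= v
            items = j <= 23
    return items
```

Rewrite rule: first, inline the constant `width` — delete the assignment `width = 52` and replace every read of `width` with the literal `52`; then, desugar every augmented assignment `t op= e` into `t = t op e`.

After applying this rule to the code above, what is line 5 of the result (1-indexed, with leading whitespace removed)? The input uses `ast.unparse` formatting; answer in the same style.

items = m % 52

Transformed code:
def proc(m, j, width):
    for m in j:
        v = v + j
    buf = v // 6
    items = m % 52
    j = 29 // 52
    items = v * 52
    if 28 >= buf:
        for j in items:
            items = buf >= v
            items = j <= 23
    return items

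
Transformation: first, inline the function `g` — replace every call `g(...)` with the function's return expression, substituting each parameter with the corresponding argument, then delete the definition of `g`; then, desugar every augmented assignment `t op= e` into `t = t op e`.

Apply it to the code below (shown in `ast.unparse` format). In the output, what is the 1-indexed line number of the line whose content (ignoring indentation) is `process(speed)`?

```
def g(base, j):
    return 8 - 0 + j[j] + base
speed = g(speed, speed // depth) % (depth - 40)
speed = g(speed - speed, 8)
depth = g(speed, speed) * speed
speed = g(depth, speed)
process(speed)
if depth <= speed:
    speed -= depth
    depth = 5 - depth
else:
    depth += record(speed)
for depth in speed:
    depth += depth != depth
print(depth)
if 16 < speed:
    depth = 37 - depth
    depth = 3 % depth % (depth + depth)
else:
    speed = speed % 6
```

Transformed code:
speed = (8 - 0 + (speed // depth)[speed // depth] + speed) % (depth - 40)
speed = 8 - 0 + 8[8] + (speed - speed)
depth = (8 - 0 + speed[speed] + speed) * speed
speed = 8 - 0 + speed[speed] + depth
process(speed)
if depth <= speed:
    speed = speed - depth
    depth = 5 - depth
else:
    depth = depth + record(speed)
for depth in speed:
    depth = depth + (depth != depth)
print(depth)
if 16 < speed:
    depth = 37 - depth
    depth = 3 % depth % (depth + depth)
else:
    speed = speed % 6

5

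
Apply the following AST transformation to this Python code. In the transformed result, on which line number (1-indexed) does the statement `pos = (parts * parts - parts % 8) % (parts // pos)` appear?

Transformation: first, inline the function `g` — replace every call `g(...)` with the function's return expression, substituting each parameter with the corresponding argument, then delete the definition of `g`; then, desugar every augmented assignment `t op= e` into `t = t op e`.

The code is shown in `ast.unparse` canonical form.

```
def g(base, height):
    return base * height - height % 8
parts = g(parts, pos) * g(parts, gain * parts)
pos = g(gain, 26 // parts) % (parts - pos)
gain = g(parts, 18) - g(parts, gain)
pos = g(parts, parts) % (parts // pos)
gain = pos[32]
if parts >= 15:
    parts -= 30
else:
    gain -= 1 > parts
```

Transformed code:
parts = (parts * pos - pos % 8) * (parts * (gain * parts) - gain * parts % 8)
pos = (gain * (26 // parts) - 26 // parts % 8) % (parts - pos)
gain = parts * 18 - 18 % 8 - (parts * gain - gain % 8)
pos = (parts * parts - parts % 8) % (parts // pos)
gain = pos[32]
if parts >= 15:
    parts = parts - 30
else:
    gain = gain - (1 > parts)

4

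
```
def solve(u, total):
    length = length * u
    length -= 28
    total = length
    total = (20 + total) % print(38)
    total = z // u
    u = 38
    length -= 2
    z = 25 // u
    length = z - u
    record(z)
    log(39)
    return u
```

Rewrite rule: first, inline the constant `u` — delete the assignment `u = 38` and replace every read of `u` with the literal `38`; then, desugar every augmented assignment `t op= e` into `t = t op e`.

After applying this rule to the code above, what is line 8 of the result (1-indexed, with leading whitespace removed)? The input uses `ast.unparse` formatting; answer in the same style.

z = 25 // 38

Transformed code:
def solve(u, total):
    length = length * 38
    length = length - 28
    total = length
    total = (20 + total) % print(38)
    total = z // 38
    length = length - 2
    z = 25 // 38
    length = z - 38
    record(z)
    log(39)
    return 38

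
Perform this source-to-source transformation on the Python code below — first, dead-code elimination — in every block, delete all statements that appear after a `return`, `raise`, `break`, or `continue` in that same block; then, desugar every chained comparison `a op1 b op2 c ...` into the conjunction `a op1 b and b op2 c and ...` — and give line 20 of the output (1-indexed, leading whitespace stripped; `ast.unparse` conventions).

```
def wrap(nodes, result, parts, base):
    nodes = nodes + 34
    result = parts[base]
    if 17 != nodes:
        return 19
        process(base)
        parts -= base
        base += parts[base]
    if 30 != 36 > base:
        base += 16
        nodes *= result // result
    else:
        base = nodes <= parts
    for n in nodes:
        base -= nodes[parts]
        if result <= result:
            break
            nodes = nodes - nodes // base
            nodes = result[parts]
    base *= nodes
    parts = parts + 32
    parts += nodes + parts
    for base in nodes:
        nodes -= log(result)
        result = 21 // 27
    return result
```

Transformed code:
def wrap(nodes, result, parts, base):
    nodes = nodes + 34
    result = parts[base]
    if 17 != nodes:
        return 19
    if 30 != 36 and 36 > base:
        base += 16
        nodes *= result // result
    else:
        base = nodes <= parts
    for n in nodes:
        base -= nodes[parts]
        if result <= result:
            break
    base *= nodes
    parts = parts + 32
    parts += nodes + parts
    for base in nodes:
        nodes -= log(result)
        result = 21 // 27
    return result

result = 21 // 27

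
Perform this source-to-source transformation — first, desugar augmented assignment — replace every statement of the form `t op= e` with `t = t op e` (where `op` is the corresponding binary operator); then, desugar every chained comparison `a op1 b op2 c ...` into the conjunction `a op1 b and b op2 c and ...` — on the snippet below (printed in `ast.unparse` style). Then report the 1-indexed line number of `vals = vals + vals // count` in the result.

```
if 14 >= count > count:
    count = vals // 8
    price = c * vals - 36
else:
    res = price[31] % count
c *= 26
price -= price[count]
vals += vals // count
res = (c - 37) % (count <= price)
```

8

Transformed code:
if 14 >= count and count > count:
    count = vals // 8
    price = c * vals - 36
else:
    res = price[31] % count
c = c * 26
price = price - price[count]
vals = vals + vals // count
res = (c - 37) % (count <= price)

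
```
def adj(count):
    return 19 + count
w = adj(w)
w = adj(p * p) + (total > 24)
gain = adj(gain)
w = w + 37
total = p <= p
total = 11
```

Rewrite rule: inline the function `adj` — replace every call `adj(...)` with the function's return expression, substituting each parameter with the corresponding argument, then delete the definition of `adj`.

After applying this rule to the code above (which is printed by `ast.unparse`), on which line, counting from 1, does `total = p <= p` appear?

5

Transformed code:
w = 19 + w
w = 19 + p * p + (total > 24)
gain = 19 + gain
w = w + 37
total = p <= p
total = 11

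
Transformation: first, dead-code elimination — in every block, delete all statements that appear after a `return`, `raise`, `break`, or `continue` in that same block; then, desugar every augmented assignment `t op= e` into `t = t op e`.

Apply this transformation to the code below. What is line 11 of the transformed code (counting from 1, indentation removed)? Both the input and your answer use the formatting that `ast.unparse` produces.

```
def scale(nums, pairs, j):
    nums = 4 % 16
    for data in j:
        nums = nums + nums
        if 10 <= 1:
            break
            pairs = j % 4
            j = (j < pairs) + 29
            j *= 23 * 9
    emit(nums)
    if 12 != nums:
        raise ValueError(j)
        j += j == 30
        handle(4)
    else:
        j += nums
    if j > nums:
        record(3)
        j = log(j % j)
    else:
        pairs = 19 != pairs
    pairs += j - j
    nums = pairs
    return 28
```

Transformed code:
def scale(nums, pairs, j):
    nums = 4 % 16
    for data in j:
        nums = nums + nums
        if 10 <= 1:
            break
    emit(nums)
    if 12 != nums:
        raise ValueError(j)
    else:
        j = j + nums
    if j > nums:
        record(3)
        j = log(j % j)
    else:
        pairs = 19 != pairs
    pairs = pairs + (j - j)
    nums = pairs
    return 28

j = j + nums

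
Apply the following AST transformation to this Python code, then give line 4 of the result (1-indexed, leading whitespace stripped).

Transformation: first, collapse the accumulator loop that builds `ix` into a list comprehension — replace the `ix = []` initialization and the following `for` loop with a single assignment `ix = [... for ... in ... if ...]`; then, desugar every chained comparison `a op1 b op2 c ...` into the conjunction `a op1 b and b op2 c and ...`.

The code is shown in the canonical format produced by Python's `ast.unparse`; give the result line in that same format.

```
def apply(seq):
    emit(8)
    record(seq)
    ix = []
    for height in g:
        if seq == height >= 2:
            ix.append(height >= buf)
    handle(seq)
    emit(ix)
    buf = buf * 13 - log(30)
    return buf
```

ix = [height >= buf for height in g if seq == height and height >= 2]

Transformed code:
def apply(seq):
    emit(8)
    record(seq)
    ix = [height >= buf for height in g if seq == height and height >= 2]
    handle(seq)
    emit(ix)
    buf = buf * 13 - log(30)
    return buf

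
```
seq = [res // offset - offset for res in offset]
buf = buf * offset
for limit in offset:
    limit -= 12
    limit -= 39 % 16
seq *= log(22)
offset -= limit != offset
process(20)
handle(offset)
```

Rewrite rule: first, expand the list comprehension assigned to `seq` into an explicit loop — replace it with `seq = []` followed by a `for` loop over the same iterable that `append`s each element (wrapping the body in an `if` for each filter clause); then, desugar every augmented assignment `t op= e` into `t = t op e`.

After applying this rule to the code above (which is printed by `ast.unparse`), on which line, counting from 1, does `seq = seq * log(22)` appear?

Transformed code:
seq = []
for res in offset:
    seq.append(res // offset - offset)
buf = buf * offset
for limit in offset:
    limit = limit - 12
    limit = limit - 39 % 16
seq = seq * log(22)
offset = offset - (limit != offset)
process(20)
handle(offset)

8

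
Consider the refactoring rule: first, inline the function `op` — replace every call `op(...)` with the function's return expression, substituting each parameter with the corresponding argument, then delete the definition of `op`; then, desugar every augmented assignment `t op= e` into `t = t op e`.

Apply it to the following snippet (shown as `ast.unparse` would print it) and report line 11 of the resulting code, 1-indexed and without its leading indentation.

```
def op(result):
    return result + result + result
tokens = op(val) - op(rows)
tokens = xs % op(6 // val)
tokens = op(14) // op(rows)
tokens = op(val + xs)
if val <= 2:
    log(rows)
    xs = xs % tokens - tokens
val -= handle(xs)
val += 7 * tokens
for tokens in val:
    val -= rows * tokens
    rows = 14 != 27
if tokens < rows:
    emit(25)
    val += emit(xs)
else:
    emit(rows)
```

val = val - rows * tokens

Transformed code:
tokens = val + val + val - (rows + rows + rows)
tokens = xs % (6 // val + 6 // val + 6 // val)
tokens = (14 + 14 + 14) // (rows + rows + rows)
tokens = val + xs + (val + xs) + (val + xs)
if val <= 2:
    log(rows)
    xs = xs % tokens - tokens
val = val - handle(xs)
val = val + 7 * tokens
for tokens in val:
    val = val - rows * tokens
    rows = 14 != 27
if tokens < rows:
    emit(25)
    val = val + emit(xs)
else:
    emit(rows)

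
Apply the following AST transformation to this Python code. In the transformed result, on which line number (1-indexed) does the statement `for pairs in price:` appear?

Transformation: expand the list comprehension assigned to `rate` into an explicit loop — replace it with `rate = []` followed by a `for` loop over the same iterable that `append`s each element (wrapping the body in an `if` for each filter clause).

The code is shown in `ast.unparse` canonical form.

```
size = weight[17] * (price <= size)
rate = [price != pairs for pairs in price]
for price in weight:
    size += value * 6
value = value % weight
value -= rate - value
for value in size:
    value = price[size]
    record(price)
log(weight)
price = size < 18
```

3

Transformed code:
size = weight[17] * (price <= size)
rate = []
for pairs in price:
    rate.append(price != pairs)
for price in weight:
    size += value * 6
value = value % weight
value -= rate - value
for value in size:
    value = price[size]
    record(price)
log(weight)
price = size < 18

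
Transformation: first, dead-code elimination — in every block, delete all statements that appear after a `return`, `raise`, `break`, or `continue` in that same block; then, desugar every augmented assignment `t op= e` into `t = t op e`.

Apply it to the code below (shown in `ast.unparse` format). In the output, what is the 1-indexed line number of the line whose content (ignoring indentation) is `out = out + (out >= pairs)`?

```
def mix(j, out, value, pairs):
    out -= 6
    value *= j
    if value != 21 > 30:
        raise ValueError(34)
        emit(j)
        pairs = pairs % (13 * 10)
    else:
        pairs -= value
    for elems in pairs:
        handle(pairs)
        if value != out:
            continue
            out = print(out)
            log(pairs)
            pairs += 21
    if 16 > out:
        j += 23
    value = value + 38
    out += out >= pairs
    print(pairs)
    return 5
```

Transformed code:
def mix(j, out, value, pairs):
    out = out - 6
    value = value * j
    if value != 21 > 30:
        raise ValueError(34)
    else:
        pairs = pairs - value
    for elems in pairs:
        handle(pairs)
        if value != out:
            continue
    if 16 > out:
        j = j + 23
    value = value + 38
    out = out + (out >= pairs)
    print(pairs)
    return 5

15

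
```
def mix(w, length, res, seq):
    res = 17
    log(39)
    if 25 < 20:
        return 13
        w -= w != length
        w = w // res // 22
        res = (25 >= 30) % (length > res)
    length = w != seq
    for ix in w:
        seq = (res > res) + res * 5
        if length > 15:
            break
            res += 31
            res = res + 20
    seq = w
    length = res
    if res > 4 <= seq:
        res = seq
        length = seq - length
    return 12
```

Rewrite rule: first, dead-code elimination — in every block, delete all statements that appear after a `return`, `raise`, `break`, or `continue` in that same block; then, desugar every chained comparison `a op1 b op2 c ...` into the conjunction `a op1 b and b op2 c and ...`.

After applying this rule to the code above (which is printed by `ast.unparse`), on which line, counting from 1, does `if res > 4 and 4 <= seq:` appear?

Transformed code:
def mix(w, length, res, seq):
    res = 17
    log(39)
    if 25 < 20:
        return 13
    length = w != seq
    for ix in w:
        seq = (res > res) + res * 5
        if length > 15:
            break
    seq = w
    length = res
    if res > 4 and 4 <= seq:
        res = seq
        length = seq - length
    return 12

13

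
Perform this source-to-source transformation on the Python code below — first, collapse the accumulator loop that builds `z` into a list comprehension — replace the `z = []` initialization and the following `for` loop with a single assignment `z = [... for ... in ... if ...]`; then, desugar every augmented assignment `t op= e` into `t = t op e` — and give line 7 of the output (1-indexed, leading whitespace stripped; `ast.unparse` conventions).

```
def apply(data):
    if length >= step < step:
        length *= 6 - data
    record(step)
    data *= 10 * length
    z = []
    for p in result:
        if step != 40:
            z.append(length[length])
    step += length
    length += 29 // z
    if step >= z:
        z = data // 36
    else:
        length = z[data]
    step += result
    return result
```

Transformed code:
def apply(data):
    if length >= step < step:
        length = length * (6 - data)
    record(step)
    data = data * (10 * length)
    z = [length[length] for p in result if step != 40]
    step = step + length
    length = length + 29 // z
    if step >= z:
        z = data // 36
    else:
        length = z[data]
    step = step + result
    return result

step = step + length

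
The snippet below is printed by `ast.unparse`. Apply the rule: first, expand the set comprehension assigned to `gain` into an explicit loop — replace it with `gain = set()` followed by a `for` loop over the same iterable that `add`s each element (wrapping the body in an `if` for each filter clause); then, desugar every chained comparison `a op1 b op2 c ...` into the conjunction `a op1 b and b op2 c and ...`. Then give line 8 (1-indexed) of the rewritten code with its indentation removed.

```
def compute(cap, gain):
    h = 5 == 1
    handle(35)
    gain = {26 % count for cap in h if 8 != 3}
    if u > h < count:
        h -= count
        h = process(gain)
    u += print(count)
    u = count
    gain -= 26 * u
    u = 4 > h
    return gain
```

Transformed code:
def compute(cap, gain):
    h = 5 == 1
    handle(35)
    gain = set()
    for cap in h:
        if 8 != 3:
            gain.add(26 % count)
    if u > h and h < count:
        h -= count
        h = process(gain)
    u += print(count)
    u = count
    gain -= 26 * u
    u = 4 > h
    return gain

if u > h and h < count:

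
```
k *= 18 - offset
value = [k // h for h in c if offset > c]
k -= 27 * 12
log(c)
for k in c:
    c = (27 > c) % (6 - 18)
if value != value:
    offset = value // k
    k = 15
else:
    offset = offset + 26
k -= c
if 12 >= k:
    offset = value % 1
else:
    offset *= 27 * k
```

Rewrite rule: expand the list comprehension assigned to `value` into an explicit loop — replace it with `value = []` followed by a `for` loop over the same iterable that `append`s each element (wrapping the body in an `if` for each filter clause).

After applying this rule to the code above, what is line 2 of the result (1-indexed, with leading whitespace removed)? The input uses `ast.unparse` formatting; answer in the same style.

value = []

Transformed code:
k *= 18 - offset
value = []
for h in c:
    if offset > c:
        value.append(k // h)
k -= 27 * 12
log(c)
for k in c:
    c = (27 > c) % (6 - 18)
if value != value:
    offset = value // k
    k = 15
else:
    offset = offset + 26
k -= c
if 12 >= k:
    offset = value % 1
else:
    offset *= 27 * k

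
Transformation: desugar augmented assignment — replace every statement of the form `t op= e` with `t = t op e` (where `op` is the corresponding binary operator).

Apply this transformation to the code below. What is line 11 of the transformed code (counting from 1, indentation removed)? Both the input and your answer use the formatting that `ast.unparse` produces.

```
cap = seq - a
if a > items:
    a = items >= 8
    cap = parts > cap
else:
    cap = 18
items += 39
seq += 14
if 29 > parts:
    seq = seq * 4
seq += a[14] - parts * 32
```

seq = seq + (a[14] - parts * 32)

Transformed code:
cap = seq - a
if a > items:
    a = items >= 8
    cap = parts > cap
else:
    cap = 18
items = items + 39
seq = seq + 14
if 29 > parts:
    seq = seq * 4
seq = seq + (a[14] - parts * 32)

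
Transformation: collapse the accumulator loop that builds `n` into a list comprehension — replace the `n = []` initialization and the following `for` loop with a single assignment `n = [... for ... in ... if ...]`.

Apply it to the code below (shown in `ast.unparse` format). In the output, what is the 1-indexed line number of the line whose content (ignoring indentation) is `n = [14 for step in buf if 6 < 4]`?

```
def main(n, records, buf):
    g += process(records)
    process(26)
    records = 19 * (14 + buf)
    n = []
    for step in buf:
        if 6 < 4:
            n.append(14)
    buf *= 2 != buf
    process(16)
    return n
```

Transformed code:
def main(n, records, buf):
    g += process(records)
    process(26)
    records = 19 * (14 + buf)
    n = [14 for step in buf if 6 < 4]
    buf *= 2 != buf
    process(16)
    return n

5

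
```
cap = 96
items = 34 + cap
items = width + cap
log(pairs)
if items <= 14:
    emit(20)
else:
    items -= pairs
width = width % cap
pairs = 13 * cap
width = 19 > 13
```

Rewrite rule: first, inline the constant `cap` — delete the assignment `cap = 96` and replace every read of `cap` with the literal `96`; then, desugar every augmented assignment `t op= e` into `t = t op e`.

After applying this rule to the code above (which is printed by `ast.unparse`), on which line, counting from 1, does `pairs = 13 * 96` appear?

9

Transformed code:
items = 34 + 96
items = width + 96
log(pairs)
if items <= 14:
    emit(20)
else:
    items = items - pairs
width = width % 96
pairs = 13 * 96
width = 19 > 13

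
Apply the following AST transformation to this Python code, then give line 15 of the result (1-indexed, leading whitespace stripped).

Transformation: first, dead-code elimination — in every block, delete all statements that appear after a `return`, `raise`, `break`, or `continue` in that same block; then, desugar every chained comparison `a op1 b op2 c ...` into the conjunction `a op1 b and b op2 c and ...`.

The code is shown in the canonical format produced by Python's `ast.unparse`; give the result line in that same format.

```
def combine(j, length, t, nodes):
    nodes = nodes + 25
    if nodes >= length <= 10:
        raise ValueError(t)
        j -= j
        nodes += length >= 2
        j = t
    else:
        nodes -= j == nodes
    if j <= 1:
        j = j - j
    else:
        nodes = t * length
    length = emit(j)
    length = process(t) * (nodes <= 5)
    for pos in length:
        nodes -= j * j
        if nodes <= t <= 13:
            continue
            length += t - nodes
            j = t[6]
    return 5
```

if nodes <= t and t <= 13:

Transformed code:
def combine(j, length, t, nodes):
    nodes = nodes + 25
    if nodes >= length and length <= 10:
        raise ValueError(t)
    else:
        nodes -= j == nodes
    if j <= 1:
        j = j - j
    else:
        nodes = t * length
    length = emit(j)
    length = process(t) * (nodes <= 5)
    for pos in length:
        nodes -= j * j
        if nodes <= t and t <= 13:
            continue
    return 5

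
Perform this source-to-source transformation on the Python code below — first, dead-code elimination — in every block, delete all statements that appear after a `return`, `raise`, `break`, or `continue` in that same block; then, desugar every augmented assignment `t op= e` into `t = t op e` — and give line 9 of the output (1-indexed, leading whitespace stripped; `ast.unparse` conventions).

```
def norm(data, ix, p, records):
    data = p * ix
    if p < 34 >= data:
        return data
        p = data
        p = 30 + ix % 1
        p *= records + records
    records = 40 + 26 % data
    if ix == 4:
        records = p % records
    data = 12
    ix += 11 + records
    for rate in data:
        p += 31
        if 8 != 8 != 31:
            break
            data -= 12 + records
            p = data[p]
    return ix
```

ix = ix + (11 + records)

Transformed code:
def norm(data, ix, p, records):
    data = p * ix
    if p < 34 >= data:
        return data
    records = 40 + 26 % data
    if ix == 4:
        records = p % records
    data = 12
    ix = ix + (11 + records)
    for rate in data:
        p = p + 31
        if 8 != 8 != 31:
            break
    return ix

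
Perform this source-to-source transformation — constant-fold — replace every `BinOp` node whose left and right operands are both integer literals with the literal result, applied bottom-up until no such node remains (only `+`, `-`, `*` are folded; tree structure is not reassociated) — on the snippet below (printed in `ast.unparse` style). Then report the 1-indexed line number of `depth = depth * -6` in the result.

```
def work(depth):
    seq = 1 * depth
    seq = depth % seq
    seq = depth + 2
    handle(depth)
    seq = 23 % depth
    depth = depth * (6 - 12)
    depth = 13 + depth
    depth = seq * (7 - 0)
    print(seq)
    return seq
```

7

Transformed code:
def work(depth):
    seq = 1 * depth
    seq = depth % seq
    seq = depth + 2
    handle(depth)
    seq = 23 % depth
    depth = depth * -6
    depth = 13 + depth
    depth = seq * 7
    print(seq)
    return seq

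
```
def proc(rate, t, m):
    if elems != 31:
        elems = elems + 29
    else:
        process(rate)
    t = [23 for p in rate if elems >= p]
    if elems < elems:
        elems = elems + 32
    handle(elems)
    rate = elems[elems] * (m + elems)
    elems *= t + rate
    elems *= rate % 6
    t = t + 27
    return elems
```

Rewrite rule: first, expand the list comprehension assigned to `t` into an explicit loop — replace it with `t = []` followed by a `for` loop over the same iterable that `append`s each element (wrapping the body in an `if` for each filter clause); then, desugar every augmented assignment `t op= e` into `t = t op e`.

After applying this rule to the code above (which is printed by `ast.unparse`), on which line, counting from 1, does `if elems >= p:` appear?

Transformed code:
def proc(rate, t, m):
    if elems != 31:
        elems = elems + 29
    else:
        process(rate)
    t = []
    for p in rate:
        if elems >= p:
            t.append(23)
    if elems < elems:
        elems = elems + 32
    handle(elems)
    rate = elems[elems] * (m + elems)
    elems = elems * (t + rate)
    elems = elems * (rate % 6)
    t = t + 27
    return elems

8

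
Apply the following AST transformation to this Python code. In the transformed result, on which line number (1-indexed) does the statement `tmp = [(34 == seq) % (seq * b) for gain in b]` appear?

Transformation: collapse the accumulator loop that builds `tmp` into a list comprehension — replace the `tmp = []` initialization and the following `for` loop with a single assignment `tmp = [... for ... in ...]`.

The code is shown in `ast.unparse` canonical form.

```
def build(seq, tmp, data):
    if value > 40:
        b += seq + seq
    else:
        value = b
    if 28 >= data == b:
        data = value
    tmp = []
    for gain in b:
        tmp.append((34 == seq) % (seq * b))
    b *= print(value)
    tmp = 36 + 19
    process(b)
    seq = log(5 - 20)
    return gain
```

Transformed code:
def build(seq, tmp, data):
    if value > 40:
        b += seq + seq
    else:
        value = b
    if 28 >= data == b:
        data = value
    tmp = [(34 == seq) % (seq * b) for gain in b]
    b *= print(value)
    tmp = 36 + 19
    process(b)
    seq = log(5 - 20)
    return gain

8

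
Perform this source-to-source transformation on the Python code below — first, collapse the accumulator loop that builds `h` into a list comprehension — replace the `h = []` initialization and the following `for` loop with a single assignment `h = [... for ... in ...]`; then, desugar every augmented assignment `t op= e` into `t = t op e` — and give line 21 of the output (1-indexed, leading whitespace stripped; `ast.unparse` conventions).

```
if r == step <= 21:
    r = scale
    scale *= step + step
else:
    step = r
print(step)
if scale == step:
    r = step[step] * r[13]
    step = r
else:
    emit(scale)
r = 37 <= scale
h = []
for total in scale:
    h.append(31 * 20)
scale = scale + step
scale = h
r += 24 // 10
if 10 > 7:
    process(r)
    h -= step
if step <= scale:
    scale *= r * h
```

scale = scale * (r * h)

Transformed code:
if r == step <= 21:
    r = scale
    scale = scale * (step + step)
else:
    step = r
print(step)
if scale == step:
    r = step[step] * r[13]
    step = r
else:
    emit(scale)
r = 37 <= scale
h = [31 * 20 for total in scale]
scale = scale + step
scale = h
r = r + 24 // 10
if 10 > 7:
    process(r)
    h = h - step
if step <= scale:
    scale = scale * (r * h)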